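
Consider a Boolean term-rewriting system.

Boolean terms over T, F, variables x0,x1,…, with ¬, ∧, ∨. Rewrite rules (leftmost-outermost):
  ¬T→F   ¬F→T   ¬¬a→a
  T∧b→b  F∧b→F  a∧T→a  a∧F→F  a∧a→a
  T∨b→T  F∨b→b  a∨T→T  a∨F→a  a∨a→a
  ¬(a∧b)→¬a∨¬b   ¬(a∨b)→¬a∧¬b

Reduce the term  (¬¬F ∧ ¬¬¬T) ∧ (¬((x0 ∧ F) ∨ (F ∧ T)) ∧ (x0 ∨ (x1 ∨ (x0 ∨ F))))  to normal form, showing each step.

  start: (¬¬F ∧ ¬¬¬T) ∧ (¬((x0 ∧ F) ∨ (F ∧ T)) ∧ (x0 ∨ (x1 ∨ (x0 ∨ F))))
  [1] (F ∧ ¬¬¬T) ∧ (¬((x0 ∧ F) ∨ (F ∧ T)) ∧ (x0 ∨ (x1 ∨ (x0 ∨ F))))
  [2] F ∧ (¬((x0 ∧ F) ∨ (F ∧ T)) ∧ (x0 ∨ (x1 ∨ (x0 ∨ F))))
  [3] F

Answer: normal form = F  (in 3 steps)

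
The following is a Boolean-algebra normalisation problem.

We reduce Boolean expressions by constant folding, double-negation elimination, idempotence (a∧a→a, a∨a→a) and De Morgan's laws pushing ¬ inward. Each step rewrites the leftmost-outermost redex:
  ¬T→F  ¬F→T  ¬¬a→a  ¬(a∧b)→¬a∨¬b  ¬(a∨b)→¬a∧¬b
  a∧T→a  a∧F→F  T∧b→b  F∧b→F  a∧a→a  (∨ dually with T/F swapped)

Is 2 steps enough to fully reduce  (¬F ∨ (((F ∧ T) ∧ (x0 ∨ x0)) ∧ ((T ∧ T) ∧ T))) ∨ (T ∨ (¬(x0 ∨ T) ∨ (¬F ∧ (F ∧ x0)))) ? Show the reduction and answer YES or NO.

Answer: NO — after 2 steps the term is T ∨ (T ∨ (¬(x0 ∨ T) ∨ (¬F ∧ (F ∧ x0)))), not yet normal

Working:
  start: (¬F ∨ (((F ∧ T) ∧ (x0 ∨ x0)) ∧ ((T ∧ T) ∧ T))) ∨ (T ∨ (¬(x0 ∨ T) ∨ (¬F ∧ (F ∧ x0))))
  [1] (T ∨ (((F ∧ T) ∧ (x0 ∨ x0)) ∧ ((T ∧ T) ∧ T))) ∨ (T ∨ (¬(x0 ∨ T) ∨ (¬F ∧ (F ∧ x0))))
  [2] T ∨ (T ∨ (¬(x0 ∨ T) ∨ (¬F ∧ (F ∧ x0))))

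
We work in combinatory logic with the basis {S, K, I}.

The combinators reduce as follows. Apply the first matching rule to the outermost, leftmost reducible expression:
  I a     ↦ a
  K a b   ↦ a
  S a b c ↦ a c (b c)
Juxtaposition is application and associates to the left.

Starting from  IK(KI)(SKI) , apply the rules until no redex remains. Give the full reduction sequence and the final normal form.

Answer: normal form = KI  (in 2 steps)

Derivation:
  start: IK(KI)(SKI)
  step 1: K(KI)(SKI)
  step 2: KI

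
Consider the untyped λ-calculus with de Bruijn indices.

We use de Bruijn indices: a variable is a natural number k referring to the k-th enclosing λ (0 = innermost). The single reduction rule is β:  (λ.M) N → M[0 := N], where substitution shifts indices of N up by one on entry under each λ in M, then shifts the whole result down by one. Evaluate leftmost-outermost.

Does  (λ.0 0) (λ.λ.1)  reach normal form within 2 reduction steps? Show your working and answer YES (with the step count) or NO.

Answer: YES — reaches normal form λ.λ.λ.1 in 2 ≤ 2 steps

Derivation:
  start: (λ.0 0) (λ.λ.1)
  step 1: (λ.λ.1) (λ.λ.1)
  step 2: λ.λ.λ.1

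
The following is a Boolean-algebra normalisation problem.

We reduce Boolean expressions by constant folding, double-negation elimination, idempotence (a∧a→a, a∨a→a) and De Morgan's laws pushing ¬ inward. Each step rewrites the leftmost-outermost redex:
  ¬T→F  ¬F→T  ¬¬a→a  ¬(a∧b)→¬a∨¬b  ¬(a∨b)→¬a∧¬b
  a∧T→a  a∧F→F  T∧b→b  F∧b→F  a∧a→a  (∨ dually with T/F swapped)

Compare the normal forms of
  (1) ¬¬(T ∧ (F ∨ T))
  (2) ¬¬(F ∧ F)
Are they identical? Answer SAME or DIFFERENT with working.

Answer: DIFFERENT — A ⇓ T, B ⇓ F

Derivation:
Term A:
  start: ¬¬(T ∧ (F ∨ T))
  step 1: T ∧ (F ∨ T)
  step 2: F ∨ T
  step 3: T

Term B:
  start: ¬¬(F ∧ F)
  step 1: F ∧ F
  step 2: F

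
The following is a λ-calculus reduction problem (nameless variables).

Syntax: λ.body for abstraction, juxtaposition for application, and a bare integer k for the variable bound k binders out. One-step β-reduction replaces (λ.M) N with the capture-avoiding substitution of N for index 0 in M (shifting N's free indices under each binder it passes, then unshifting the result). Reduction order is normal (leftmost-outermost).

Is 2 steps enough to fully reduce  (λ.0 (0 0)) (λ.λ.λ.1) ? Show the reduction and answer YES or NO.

  start: (λ.0 (0 0)) (λ.λ.λ.1)
  →1  (λ.λ.λ.1) ((λ.λ.λ.1) (λ.λ.λ.1))
  →2  λ.λ.1

Answer: YES — reaches normal form λ.λ.1 in 2 ≤ 2 steps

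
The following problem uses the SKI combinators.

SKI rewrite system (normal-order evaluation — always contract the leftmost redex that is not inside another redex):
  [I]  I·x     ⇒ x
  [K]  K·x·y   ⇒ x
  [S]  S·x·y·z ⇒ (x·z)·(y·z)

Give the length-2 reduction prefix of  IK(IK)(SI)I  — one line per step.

  start: IK(IK)(SI)I
  [1] K(IK)(SI)I
  [2] IKI

Answer: after 2 steps: IKI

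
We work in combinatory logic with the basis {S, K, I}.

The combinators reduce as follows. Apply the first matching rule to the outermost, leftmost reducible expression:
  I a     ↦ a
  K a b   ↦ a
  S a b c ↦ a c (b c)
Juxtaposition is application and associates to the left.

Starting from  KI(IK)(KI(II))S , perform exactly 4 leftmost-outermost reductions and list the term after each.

Answer: after 4 steps: S

Working:
  start: KI(IK)(KI(II))S
  [1] I(KI(II))S
  [2] KI(II)S
  [3] IS
  [4] S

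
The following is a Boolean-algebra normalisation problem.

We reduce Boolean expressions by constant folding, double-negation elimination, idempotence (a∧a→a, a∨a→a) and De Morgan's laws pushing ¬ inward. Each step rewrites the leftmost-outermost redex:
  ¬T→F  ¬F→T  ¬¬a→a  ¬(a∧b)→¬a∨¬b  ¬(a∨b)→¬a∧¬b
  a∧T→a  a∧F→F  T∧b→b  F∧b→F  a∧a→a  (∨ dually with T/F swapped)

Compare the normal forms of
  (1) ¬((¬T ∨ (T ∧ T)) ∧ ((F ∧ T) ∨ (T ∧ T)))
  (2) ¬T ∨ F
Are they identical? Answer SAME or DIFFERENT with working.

Answer: SAME — A ⇓ F, B ⇓ F

Working:
Term A:
  start: ¬((¬T ∨ (T ∧ T)) ∧ ((F ∧ T) ∨ (T ∧ T)))
  [1] ¬(¬T ∨ (T ∧ T)) ∨ ¬((F ∧ T) ∨ (T ∧ T))
  [2] (¬¬T ∧ ¬(T ∧ T)) ∨ ¬((F ∧ T) ∨ (T ∧ T))
  [3] (T ∧ ¬(T ∧ T)) ∨ ¬((F ∧ T) ∨ (T ∧ T))
  [4] ¬(T ∧ T) ∨ ¬((F ∧ T) ∨ (T ∧ T))
  [5] (¬T ∨ ¬T) ∨ ¬((F ∧ T) ∨ (T ∧ T))
  [6] ¬T ∨ ¬((F ∧ T) ∨ (T ∧ T))
  [7] F ∨ ¬((F ∧ T) ∨ (T ∧ T))
  [8] ¬((F ∧ T) ∨ (T ∧ T))
  [9] ¬(F ∧ T) ∧ ¬(T ∧ T)
  [10] (¬F ∨ ¬T) ∧ ¬(T ∧ T)
  [11] (T ∨ ¬T) ∧ ¬(T ∧ T)
  [12] T ∧ ¬(T ∧ T)
  [13] ¬(T ∧ T)
  [14] ¬T ∨ ¬T
  [15] ¬T
  [16] F

Term B:
  start: ¬T ∨ F
  [1] ¬T
  [2] F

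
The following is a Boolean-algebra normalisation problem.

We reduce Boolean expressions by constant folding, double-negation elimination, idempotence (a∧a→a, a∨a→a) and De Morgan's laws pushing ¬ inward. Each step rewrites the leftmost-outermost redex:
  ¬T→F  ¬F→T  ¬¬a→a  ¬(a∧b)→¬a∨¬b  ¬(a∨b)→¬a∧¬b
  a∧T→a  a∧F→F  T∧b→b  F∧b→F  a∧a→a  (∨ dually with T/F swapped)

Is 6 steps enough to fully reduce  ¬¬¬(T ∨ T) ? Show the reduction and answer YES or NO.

Answer: YES — reaches normal form F in 4 ≤ 6 steps

Working:
  start: ¬¬¬(T ∨ T)
  →1  ¬(T ∨ T)
  →2  ¬T ∧ ¬T
  →3  ¬T
  →4  F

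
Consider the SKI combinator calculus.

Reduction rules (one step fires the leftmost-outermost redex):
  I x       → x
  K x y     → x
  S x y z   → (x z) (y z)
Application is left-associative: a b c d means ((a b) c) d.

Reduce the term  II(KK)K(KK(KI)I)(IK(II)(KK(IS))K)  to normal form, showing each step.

Answer: normal form = KI  (in 5 steps)

Derivation:
  start: II(KK)K(KK(KI)I)(IK(II)(KK(IS))K)
  step 1: I(KK)K(KK(KI)I)(IK(II)(KK(IS))K)
  step 2: KKK(KK(KI)I)(IK(II)(KK(IS))K)
  step 3: K(KK(KI)I)(IK(II)(KK(IS))K)
  step 4: KK(KI)I
  step 5: KI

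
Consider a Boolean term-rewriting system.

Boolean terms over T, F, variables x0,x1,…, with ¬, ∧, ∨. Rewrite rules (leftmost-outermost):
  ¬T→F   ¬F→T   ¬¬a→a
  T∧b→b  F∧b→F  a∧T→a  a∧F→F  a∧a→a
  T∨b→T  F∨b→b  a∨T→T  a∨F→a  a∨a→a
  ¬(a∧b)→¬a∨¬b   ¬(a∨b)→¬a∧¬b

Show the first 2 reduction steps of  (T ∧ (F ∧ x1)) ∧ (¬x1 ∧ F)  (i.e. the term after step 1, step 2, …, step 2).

  start: (T ∧ (F ∧ x1)) ∧ (¬x1 ∧ F)
  [1] (F ∧ x1) ∧ (¬x1 ∧ F)
  [2] F ∧ (¬x1 ∧ F)

Answer: after 2 steps: F ∧ (¬x1 ∧ F)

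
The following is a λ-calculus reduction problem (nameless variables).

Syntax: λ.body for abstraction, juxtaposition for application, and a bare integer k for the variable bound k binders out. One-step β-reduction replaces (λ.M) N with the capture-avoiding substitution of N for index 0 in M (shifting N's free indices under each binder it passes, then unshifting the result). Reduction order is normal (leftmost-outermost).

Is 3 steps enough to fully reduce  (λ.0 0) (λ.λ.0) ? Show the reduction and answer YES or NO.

  start: (λ.0 0) (λ.λ.0)
  step 1: (λ.λ.0) (λ.λ.0)
  step 2: λ.0

Answer: YES — reaches normal form λ.0 in 2 ≤ 3 steps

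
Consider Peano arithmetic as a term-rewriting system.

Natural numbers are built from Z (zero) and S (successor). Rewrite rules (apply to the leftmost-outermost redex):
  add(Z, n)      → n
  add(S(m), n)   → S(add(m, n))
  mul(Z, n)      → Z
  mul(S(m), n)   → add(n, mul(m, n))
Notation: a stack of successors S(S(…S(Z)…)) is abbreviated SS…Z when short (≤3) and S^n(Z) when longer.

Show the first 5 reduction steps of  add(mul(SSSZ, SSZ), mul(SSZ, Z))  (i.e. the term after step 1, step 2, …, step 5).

  start: add(mul(SSSZ, SSZ), mul(SSZ, Z))
  step 1: add(add(SSZ, mul(SSZ, SSZ)), mul(SSZ, Z))
  step 2: add(S(add(SZ, mul(SSZ, SSZ))), mul(SSZ, Z))
  step 3: S(add(add(SZ, mul(SSZ, SSZ)), mul(SSZ, Z)))
  step 4: S(add(S(add(Z, mul(SSZ, SSZ))), mul(SSZ, Z)))
  step 5: S(S(add(add(Z, mul(SSZ, SSZ)), mul(SSZ, Z))))

Answer: after 5 steps: S(S(add(add(Z, mul(SSZ, SSZ)), mul(SSZ, Z))))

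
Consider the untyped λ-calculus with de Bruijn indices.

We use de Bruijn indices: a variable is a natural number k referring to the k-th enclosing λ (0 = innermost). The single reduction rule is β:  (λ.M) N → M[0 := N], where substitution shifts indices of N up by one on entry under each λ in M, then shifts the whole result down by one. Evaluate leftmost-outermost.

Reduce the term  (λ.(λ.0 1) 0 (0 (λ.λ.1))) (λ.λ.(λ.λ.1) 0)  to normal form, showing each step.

  start: (λ.(λ.0 1) 0 (0 (λ.λ.1))) (λ.λ.(λ.λ.1) 0)
  step 1: (λ.0 (λ.λ.(λ.λ.1) 0)) (λ.λ.(λ.λ.1) 0) ((λ.λ.(λ.λ.1) 0) (λ.λ.1))
  step 2: (λ.λ.(λ.λ.1) 0) (λ.λ.(λ.λ.1) 0) ((λ.λ.(λ.λ.1) 0) (λ.λ.1))
  step 3: (λ.(λ.λ.1) 0) ((λ.λ.(λ.λ.1) 0) (λ.λ.1))
  step 4: (λ.λ.1) ((λ.λ.(λ.λ.1) 0) (λ.λ.1))
  step 5: λ.(λ.λ.(λ.λ.1) 0) (λ.λ.1)
  step 6: λ.λ.(λ.λ.1) 0
  step 7: λ.λ.λ.1

Answer: normal form = λ.λ.λ.1  (in 7 steps)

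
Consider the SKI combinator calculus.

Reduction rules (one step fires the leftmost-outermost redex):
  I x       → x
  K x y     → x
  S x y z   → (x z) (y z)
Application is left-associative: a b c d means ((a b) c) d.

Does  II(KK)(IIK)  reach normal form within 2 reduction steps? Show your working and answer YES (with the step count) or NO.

Answer: NO — after 2 steps the term is KK(IIK), not yet normal

Derivation:
  start: II(KK)(IIK)
  step 1: I(KK)(IIK)
  step 2: KK(IIK)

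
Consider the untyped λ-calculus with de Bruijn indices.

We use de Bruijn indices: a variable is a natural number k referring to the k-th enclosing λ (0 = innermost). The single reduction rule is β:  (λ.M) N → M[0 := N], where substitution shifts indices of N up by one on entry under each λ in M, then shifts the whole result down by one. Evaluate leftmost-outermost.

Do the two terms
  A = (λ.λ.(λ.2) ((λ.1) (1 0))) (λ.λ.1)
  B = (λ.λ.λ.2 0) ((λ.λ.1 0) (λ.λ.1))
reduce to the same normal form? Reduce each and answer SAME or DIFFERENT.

Answer: SAME — A ⇓ λ.λ.λ.1, B ⇓ λ.λ.λ.1

Derivation:
Term A:
  start: (λ.λ.(λ.2) ((λ.1) (1 0))) (λ.λ.1)
  [1] λ.(λ.λ.λ.1) ((λ.1) ((λ.λ.1) 0))
  [2] λ.λ.λ.1

Term B:
  start: (λ.λ.λ.2 0) ((λ.λ.1 0) (λ.λ.1))
  [1] λ.λ.(λ.λ.1 0) (λ.λ.1) 0
  [2] λ.λ.(λ.(λ.λ.1) 0) 0
  [3] λ.λ.(λ.λ.1) 0
  [4] λ.λ.λ.1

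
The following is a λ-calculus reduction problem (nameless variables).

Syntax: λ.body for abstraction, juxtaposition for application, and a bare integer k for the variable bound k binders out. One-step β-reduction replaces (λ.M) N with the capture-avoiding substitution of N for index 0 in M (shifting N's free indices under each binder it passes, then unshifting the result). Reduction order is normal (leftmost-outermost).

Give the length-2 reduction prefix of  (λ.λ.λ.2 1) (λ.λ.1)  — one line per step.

Answer: after 2 steps: λ.λ.λ.2

Reduction:
  start: (λ.λ.λ.2 1) (λ.λ.1)
  step 1: λ.λ.(λ.λ.1) 1
  step 2: λ.λ.λ.2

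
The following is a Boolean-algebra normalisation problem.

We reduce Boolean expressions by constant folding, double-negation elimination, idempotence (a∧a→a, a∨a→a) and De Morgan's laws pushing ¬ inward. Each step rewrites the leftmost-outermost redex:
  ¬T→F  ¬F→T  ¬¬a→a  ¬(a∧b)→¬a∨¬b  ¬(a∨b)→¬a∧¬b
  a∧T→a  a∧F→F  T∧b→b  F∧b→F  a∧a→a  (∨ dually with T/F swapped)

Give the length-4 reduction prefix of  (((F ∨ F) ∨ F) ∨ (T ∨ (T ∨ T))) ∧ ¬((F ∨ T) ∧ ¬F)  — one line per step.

  start: (((F ∨ F) ∨ F) ∨ (T ∨ (T ∨ T))) ∧ ¬((F ∨ T) ∧ ¬F)
  →1  ((F ∨ F) ∨ (T ∨ (T ∨ T))) ∧ ¬((F ∨ T) ∧ ¬F)
  →2  (F ∨ (T ∨ (T ∨ T))) ∧ ¬((F ∨ T) ∧ ¬F)
  →3  (T ∨ (T ∨ T)) ∧ ¬((F ∨ T) ∧ ¬F)
  →4  T ∧ ¬((F ∨ T) ∧ ¬F)

Answer: after 4 steps: T ∧ ¬((F ∨ T) ∧ ¬F)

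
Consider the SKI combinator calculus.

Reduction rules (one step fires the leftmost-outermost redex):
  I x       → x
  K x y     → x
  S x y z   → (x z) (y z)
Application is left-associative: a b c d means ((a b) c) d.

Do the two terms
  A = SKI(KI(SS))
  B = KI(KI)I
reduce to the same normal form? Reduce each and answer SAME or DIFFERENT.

Term A:
  start: SKI(KI(SS))
  step 1: K(KI(SS))(I(KI(SS)))
  step 2: KI(SS)
  step 3: I

Term B:
  start: KI(KI)I
  step 1: II
  step 2: I

Answer: SAME — A ⇓ I, B ⇓ I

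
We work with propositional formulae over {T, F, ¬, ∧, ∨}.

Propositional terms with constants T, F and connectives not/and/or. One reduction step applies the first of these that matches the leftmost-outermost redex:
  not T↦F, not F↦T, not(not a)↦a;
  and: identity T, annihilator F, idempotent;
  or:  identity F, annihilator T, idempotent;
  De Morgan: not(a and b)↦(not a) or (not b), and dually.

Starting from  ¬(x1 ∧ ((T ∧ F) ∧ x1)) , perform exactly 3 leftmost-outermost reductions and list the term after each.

  start: ¬(x1 ∧ ((T ∧ F) ∧ x1))
  [1] ¬x1 ∨ ¬((T ∧ F) ∧ x1)
  [2] ¬x1 ∨ (¬(T ∧ F) ∨ ¬x1)
  [3] ¬x1 ∨ ((¬T ∨ ¬F) ∨ ¬x1)

Answer: after 3 steps: ¬x1 ∨ ((¬T ∨ ¬F) ∨ ¬x1)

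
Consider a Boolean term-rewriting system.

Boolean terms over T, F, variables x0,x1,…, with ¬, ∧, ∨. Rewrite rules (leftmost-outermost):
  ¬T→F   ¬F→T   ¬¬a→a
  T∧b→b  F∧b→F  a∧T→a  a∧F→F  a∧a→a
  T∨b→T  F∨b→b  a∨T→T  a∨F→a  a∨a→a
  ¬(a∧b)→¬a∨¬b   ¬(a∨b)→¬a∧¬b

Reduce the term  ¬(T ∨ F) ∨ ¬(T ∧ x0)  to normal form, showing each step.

Answer: normal form = ¬x0  (in 7 steps)

Reduction:
  start: ¬(T ∨ F) ∨ ¬(T ∧ x0)
  step 1: (¬T ∧ ¬F) ∨ ¬(T ∧ x0)
  step 2: (F ∧ ¬F) ∨ ¬(T ∧ x0)
  step 3: F ∨ ¬(T ∧ x0)
  step 4: ¬(T ∧ x0)
  step 5: ¬T ∨ ¬x0
  step 6: F ∨ ¬x0
  step 7: ¬x0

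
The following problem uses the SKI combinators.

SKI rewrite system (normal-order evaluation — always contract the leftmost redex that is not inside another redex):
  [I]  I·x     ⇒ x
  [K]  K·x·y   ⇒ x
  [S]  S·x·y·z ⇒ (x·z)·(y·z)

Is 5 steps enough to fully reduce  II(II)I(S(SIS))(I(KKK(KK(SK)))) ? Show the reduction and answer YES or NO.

  start: II(II)I(S(SIS))(I(KKK(KK(SK))))
  step 1: I(II)I(S(SIS))(I(KKK(KK(SK))))
  step 2: III(S(SIS))(I(KKK(KK(SK))))
  step 3: II(S(SIS))(I(KKK(KK(SK))))
  step 4: I(S(SIS))(I(KKK(KK(SK))))
  step 5: S(SIS)(I(KKK(KK(SK))))

Answer: NO — after 5 steps the term is S(SIS)(I(KKK(KK(SK)))), not yet normal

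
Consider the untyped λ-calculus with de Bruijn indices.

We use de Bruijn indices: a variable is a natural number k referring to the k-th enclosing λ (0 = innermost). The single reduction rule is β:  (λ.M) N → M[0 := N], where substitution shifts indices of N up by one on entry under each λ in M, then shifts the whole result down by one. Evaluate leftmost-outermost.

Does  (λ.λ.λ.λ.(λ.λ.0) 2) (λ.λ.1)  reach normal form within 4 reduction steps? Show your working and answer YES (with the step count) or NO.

  start: (λ.λ.λ.λ.(λ.λ.0) 2) (λ.λ.1)
  step 1: λ.λ.λ.(λ.λ.0) 2
  step 2: λ.λ.λ.λ.0

Answer: YES — reaches normal form λ.λ.λ.λ.0 in 2 ≤ 4 steps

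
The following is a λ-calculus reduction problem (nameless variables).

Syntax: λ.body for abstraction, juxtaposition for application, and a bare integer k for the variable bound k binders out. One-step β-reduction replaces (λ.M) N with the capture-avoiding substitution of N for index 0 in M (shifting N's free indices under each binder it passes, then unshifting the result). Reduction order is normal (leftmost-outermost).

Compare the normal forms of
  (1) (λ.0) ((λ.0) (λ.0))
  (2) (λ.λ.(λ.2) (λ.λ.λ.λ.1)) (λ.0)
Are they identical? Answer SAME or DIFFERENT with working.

Term A:
  start: (λ.0) ((λ.0) (λ.0))
  [1] (λ.0) (λ.0)
  [2] λ.0

Term B:
  start: (λ.λ.(λ.2) (λ.λ.λ.λ.1)) (λ.0)
  [1] λ.(λ.λ.0) (λ.λ.λ.λ.1)
  [2] λ.λ.0

Answer: DIFFERENT — A ⇓ λ.0, B ⇓ λ.λ.0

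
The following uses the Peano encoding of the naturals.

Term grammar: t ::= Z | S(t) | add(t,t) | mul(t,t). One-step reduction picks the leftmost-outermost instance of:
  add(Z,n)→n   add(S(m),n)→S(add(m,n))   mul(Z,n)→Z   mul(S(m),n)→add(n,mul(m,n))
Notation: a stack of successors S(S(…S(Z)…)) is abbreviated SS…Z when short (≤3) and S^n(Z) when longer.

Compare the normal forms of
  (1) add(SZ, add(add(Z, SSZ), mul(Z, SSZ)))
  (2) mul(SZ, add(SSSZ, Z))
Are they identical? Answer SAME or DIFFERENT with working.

Answer: SAME — A ⇓ SSSZ, B ⇓ SSSZ

Derivation:
Term A:
  start: add(SZ, add(add(Z, SSZ), mul(Z, SSZ)))
  →1  S(add(Z, add(add(Z, SSZ), mul(Z, SSZ))))
  →2  S(add(add(Z, SSZ), mul(Z, SSZ)))
  →3  S(add(SSZ, mul(Z, SSZ)))
  →4  S(S(add(SZ, mul(Z, SSZ))))
  →5  S(S(S(add(Z, mul(Z, SSZ)))))
  →6  S(S(S(mul(Z, SSZ))))
  →7  SSSZ

Term B:
  start: mul(SZ, add(SSSZ, Z))
  →1  add(add(SSSZ, Z), mul(Z, add(SSSZ, Z)))
  →2  add(S(add(SSZ, Z)), mul(Z, add(SSSZ, Z)))
  →3  S(add(add(SSZ, Z), mul(Z, add(SSSZ, Z))))
  →4  S(add(S(add(SZ, Z)), mul(Z, add(SSSZ, Z))))
  →5  S(S(add(add(SZ, Z), mul(Z, add(SSSZ, Z)))))
  →6  S(S(add(S(add(Z, Z)), mul(Z, add(SSSZ, Z)))))
  →7  S(S(S(add(add(Z, Z), mul(Z, add(SSSZ, Z))))))
  →8  S(S(S(add(Z, mul(Z, add(SSSZ, Z))))))
  →9  S(S(S(mul(Z, add(SSSZ, Z)))))
  →10  SSSZ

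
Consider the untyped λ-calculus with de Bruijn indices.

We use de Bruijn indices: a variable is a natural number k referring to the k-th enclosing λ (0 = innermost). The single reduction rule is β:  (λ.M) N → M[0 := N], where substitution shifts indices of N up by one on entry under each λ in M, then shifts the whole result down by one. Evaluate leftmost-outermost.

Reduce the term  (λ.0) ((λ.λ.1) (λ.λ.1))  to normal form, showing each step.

  start: (λ.0) ((λ.λ.1) (λ.λ.1))
  step 1: (λ.λ.1) (λ.λ.1)
  step 2: λ.λ.λ.1

Answer: normal form = λ.λ.λ.1  (in 2 steps)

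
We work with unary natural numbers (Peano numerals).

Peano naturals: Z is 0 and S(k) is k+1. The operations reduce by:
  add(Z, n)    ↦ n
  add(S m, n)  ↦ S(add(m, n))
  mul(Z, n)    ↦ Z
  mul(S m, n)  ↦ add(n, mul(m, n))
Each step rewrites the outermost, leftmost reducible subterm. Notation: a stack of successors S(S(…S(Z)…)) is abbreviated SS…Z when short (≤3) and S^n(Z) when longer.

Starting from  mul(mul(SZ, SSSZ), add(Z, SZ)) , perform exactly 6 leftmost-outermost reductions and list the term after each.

Answer: after 6 steps: S(mul(add(SSZ, mul(Z, SSSZ)), add(Z, SZ)))

Derivation:
  start: mul(mul(SZ, SSSZ), add(Z, SZ))
  step 1: mul(add(SSSZ, mul(Z, SSSZ)), add(Z, SZ))
  step 2: mul(S(add(SSZ, mul(Z, SSSZ))), add(Z, SZ))
  step 3: add(add(Z, SZ), mul(add(SSZ, mul(Z, SSSZ)), add(Z, SZ)))
  step 4: add(SZ, mul(add(SSZ, mul(Z, SSSZ)), add(Z, SZ)))
  step 5: S(add(Z, mul(add(SSZ, mul(Z, SSSZ)), add(Z, SZ))))
  step 6: S(mul(add(SSZ, mul(Z, SSSZ)), add(Z, SZ)))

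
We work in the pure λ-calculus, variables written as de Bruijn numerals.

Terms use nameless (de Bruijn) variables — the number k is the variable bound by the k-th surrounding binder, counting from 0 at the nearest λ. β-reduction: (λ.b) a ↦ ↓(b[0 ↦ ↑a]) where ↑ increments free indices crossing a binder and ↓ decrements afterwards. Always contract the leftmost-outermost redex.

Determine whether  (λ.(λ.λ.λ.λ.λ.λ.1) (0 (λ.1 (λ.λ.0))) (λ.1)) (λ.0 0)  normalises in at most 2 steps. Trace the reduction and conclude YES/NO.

  start: (λ.(λ.λ.λ.λ.λ.λ.1) (0 (λ.1 (λ.λ.0))) (λ.1)) (λ.0 0)
  step 1: (λ.λ.λ.λ.λ.λ.1) ((λ.0 0) (λ.(λ.0 0) (λ.λ.0))) (λ.λ.0 0)
  step 2: (λ.λ.λ.λ.λ.1) (λ.λ.0 0)

Answer: NO — after 2 steps the term is (λ.λ.λ.λ.λ.1) (λ.λ.0 0), not yet normal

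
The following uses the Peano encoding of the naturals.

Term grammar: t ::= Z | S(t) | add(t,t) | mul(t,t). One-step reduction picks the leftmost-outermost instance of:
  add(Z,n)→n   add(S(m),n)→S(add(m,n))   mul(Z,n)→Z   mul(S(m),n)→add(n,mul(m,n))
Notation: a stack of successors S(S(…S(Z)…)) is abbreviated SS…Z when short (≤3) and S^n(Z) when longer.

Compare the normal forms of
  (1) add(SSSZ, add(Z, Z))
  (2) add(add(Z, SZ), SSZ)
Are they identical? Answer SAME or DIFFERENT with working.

Answer: SAME — A ⇓ SSSZ, B ⇓ SSSZ

Working:
Term A:
  start: add(SSSZ, add(Z, Z))
  [1] S(add(SSZ, add(Z, Z)))
  [2] S(S(add(SZ, add(Z, Z))))
  [3] S(S(S(add(Z, add(Z, Z)))))
  [4] S(S(S(add(Z, Z))))
  [5] SSSZ

Term B:
  start: add(add(Z, SZ), SSZ)
  [1] add(SZ, SSZ)
  [2] S(add(Z, SSZ))
  [3] SSSZ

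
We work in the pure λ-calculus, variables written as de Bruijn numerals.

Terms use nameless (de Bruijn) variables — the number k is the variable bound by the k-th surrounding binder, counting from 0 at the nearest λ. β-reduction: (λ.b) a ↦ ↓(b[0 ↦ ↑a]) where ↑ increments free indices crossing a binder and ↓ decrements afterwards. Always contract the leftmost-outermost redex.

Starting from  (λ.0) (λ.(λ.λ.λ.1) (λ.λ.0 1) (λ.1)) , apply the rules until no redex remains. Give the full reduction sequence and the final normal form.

  start: (λ.0) (λ.(λ.λ.λ.1) (λ.λ.0 1) (λ.1))
  →1  λ.(λ.λ.λ.1) (λ.λ.0 1) (λ.1)
  →2  λ.(λ.λ.1) (λ.1)
  →3  λ.λ.λ.2

Answer: normal form = λ.λ.λ.2  (in 3 steps)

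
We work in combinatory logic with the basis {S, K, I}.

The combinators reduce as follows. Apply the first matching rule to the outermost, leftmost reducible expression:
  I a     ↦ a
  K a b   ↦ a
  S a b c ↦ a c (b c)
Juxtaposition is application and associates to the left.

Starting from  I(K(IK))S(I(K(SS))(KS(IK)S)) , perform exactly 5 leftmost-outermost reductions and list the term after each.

  start: I(K(IK))S(I(K(SS))(KS(IK)S))
  →1  K(IK)S(I(K(SS))(KS(IK)S))
  →2  IK(I(K(SS))(KS(IK)S))
  →3  K(I(K(SS))(KS(IK)S))
  →4  K(K(SS)(KS(IK)S))
  →5  K(SS)

Answer: after 5 steps: K(SS)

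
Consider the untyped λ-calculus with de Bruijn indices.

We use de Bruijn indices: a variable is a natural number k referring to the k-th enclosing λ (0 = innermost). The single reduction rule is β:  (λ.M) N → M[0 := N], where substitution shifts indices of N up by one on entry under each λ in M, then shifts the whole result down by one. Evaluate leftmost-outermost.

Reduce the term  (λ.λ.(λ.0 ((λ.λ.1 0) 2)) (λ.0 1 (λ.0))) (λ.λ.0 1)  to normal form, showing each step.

Answer: normal form = λ.0  (in 8 steps)

Working:
  start: (λ.λ.(λ.0 ((λ.λ.1 0) 2)) (λ.0 1 (λ.0))) (λ.λ.0 1)
  step 1: λ.(λ.0 ((λ.λ.1 0) (λ.λ.0 1))) (λ.0 1 (λ.0))
  step 2: λ.(λ.0 1 (λ.0)) ((λ.λ.1 0) (λ.λ.0 1))
  step 3: λ.(λ.λ.1 0) (λ.λ.0 1) 0 (λ.0)
  step 4: λ.(λ.(λ.λ.0 1) 0) 0 (λ.0)
  step 5: λ.(λ.λ.0 1) 0 (λ.0)
  step 6: λ.(λ.0 1) (λ.0)
  step 7: λ.(λ.0) 0
  step 8: λ.0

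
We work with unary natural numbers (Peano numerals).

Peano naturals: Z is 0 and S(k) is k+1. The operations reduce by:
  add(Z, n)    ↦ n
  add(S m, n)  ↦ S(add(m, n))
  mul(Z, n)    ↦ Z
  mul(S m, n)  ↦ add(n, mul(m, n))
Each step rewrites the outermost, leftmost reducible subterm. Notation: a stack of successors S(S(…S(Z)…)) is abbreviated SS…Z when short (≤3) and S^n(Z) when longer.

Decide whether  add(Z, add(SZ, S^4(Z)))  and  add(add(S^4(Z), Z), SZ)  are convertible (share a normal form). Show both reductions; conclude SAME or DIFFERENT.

Answer: SAME — A ⇓ S^5(Z), B ⇓ S^5(Z)

Derivation:
Term A:
  start: add(Z, add(SZ, S^4(Z)))
  [1] add(SZ, S^4(Z))
  [2] S(add(Z, S^4(Z)))
  [3] S^5(Z)

Term B:
  start: add(add(S^4(Z), Z), SZ)
  [1] add(S(add(SSSZ, Z)), SZ)
  [2] S(add(add(SSSZ, Z), SZ))
  [3] S(add(S(add(SSZ, Z)), SZ))
  [4] S(S(add(add(SSZ, Z), SZ)))
  [5] S(S(add(S(add(SZ, Z)), SZ)))
  [6] S(S(S(add(add(SZ, Z), SZ))))
  [7] S(S(S(add(S(add(Z, Z)), SZ))))
  [8] S(S(S(S(add(add(Z, Z), SZ)))))
  [9] S(S(S(S(add(Z, SZ)))))
  [10] S^5(Z)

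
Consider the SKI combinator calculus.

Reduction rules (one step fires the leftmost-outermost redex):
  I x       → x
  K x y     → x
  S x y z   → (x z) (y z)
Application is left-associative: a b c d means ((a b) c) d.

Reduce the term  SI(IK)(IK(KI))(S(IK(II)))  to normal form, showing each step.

Answer: normal form = I  (in 5 steps)

Reduction:
  start: SI(IK)(IK(KI))(S(IK(II)))
  →1  I(IK(KI))(IK(IK(KI)))(S(IK(II)))
  →2  IK(KI)(IK(IK(KI)))(S(IK(II)))
  →3  K(KI)(IK(IK(KI)))(S(IK(II)))
  →4  KI(S(IK(II)))
  →5  I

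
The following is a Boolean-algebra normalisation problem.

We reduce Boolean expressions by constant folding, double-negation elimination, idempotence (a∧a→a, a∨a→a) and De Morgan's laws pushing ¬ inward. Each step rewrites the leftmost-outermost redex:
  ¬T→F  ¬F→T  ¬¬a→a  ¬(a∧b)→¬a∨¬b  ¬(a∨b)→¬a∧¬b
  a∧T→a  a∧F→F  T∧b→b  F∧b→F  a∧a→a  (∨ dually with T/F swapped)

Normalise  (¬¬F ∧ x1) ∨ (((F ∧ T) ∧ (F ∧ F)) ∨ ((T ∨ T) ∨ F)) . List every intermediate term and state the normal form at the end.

  start: (¬¬F ∧ x1) ∨ (((F ∧ T) ∧ (F ∧ F)) ∨ ((T ∨ T) ∨ F))
  [1] (F ∧ x1) ∨ (((F ∧ T) ∧ (F ∧ F)) ∨ ((T ∨ T) ∨ F))
  [2] F ∨ (((F ∧ T) ∧ (F ∧ F)) ∨ ((T ∨ T) ∨ F))
  [3] ((F ∧ T) ∧ (F ∧ F)) ∨ ((T ∨ T) ∨ F)
  [4] (F ∧ (F ∧ F)) ∨ ((T ∨ T) ∨ F)
  [5] F ∨ ((T ∨ T) ∨ F)
  [6] (T ∨ T) ∨ F
  [7] T ∨ T
  [8] T

Answer: normal form = T  (in 8 steps)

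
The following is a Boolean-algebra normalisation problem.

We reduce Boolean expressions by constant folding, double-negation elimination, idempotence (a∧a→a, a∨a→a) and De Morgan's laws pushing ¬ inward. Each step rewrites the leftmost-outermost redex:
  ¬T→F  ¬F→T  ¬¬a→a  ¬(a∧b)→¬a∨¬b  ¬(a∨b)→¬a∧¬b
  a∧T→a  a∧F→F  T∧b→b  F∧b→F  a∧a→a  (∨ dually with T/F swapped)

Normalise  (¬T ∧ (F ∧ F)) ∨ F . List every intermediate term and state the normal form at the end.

Answer: normal form = F  (in 3 steps)

Derivation:
  start: (¬T ∧ (F ∧ F)) ∨ F
  →1  ¬T ∧ (F ∧ F)
  →2  F ∧ (F ∧ F)
  →3  F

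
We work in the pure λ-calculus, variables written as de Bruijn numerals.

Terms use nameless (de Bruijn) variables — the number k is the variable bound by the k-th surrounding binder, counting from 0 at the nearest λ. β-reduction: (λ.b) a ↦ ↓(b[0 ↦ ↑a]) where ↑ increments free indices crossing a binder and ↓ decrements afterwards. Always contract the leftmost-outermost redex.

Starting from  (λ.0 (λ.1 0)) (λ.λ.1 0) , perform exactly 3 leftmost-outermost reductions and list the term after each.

  start: (λ.0 (λ.1 0)) (λ.λ.1 0)
  step 1: (λ.λ.1 0) (λ.(λ.λ.1 0) 0)
  step 2: λ.(λ.(λ.λ.1 0) 0) 0
  step 3: λ.(λ.λ.1 0) 0

Answer: after 3 steps: λ.(λ.λ.1 0) 0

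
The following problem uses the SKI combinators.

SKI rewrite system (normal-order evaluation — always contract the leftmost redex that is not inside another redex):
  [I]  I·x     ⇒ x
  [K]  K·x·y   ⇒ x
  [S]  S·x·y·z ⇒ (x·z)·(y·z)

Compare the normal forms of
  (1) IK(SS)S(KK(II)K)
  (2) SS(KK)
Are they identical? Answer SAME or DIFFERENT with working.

Answer: SAME — A ⇓ SS(KK), B ⇓ SS(KK)

Working:
Term A:
  start: IK(SS)S(KK(II)K)
  step 1: K(SS)S(KK(II)K)
  step 2: SS(KK(II)K)
  step 3: SS(KK)

Term B:
  start: SS(KK)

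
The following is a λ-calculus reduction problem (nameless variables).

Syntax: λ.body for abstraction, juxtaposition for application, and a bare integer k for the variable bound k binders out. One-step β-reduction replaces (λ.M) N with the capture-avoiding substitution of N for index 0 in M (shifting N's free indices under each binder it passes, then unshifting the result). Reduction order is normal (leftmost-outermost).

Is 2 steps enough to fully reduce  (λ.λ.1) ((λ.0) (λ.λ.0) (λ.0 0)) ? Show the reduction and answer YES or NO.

Answer: NO — after 2 steps the term is λ.(λ.λ.0) (λ.0 0), not yet normal

Derivation:
  start: (λ.λ.1) ((λ.0) (λ.λ.0) (λ.0 0))
  [1] λ.(λ.0) (λ.λ.0) (λ.0 0)
  [2] λ.(λ.λ.0) (λ.0 0)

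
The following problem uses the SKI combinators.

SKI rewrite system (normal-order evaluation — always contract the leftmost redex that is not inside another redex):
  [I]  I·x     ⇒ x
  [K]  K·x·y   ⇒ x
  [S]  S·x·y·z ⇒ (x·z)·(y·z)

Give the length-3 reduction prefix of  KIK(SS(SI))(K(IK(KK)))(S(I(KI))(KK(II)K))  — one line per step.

  start: KIK(SS(SI))(K(IK(KK)))(S(I(KI))(KK(II)K))
  →1  I(SS(SI))(K(IK(KK)))(S(I(KI))(KK(II)K))
  →2  SS(SI)(K(IK(KK)))(S(I(KI))(KK(II)K))
  →3  S(K(IK(KK)))(SI(K(IK(KK))))(S(I(KI))(KK(II)K))

Answer: after 3 steps: S(K(IK(KK)))(SI(K(IK(KK))))(S(I(KI))(KK(II)K))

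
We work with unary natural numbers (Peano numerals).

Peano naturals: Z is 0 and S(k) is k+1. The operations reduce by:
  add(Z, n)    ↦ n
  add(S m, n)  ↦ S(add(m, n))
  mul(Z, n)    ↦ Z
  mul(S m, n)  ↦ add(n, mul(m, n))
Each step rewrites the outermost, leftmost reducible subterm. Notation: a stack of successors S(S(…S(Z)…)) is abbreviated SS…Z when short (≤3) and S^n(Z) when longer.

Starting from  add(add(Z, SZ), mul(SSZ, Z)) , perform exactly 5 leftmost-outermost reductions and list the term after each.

Answer: after 5 steps: S(mul(SZ, Z))

Working:
  start: add(add(Z, SZ), mul(SSZ, Z))
  →1  add(SZ, mul(SSZ, Z))
  →2  S(add(Z, mul(SSZ, Z)))
  →3  S(mul(SSZ, Z))
  →4  S(add(Z, mul(SZ, Z)))
  →5  S(mul(SZ, Z))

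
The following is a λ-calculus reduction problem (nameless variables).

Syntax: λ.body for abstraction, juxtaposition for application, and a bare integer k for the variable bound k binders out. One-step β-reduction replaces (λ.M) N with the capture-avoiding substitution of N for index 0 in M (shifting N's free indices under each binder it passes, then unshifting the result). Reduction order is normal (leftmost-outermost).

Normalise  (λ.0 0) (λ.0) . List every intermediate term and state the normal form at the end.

  start: (λ.0 0) (λ.0)
  →1  (λ.0) (λ.0)
  →2  λ.0

Answer: normal form = λ.0  (in 2 steps)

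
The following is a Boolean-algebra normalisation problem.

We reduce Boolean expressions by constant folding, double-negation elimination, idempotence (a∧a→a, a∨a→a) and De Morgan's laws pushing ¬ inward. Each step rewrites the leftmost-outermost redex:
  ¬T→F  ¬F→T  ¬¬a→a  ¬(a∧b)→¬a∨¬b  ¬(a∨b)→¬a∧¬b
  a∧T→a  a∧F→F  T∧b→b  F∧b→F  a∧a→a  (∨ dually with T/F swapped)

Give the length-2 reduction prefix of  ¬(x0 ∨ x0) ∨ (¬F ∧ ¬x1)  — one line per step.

  start: ¬(x0 ∨ x0) ∨ (¬F ∧ ¬x1)
  [1] (¬x0 ∧ ¬x0) ∨ (¬F ∧ ¬x1)
  [2] ¬x0 ∨ (¬F ∧ ¬x1)

Answer: after 2 steps: ¬x0 ∨ (¬F ∧ ¬x1)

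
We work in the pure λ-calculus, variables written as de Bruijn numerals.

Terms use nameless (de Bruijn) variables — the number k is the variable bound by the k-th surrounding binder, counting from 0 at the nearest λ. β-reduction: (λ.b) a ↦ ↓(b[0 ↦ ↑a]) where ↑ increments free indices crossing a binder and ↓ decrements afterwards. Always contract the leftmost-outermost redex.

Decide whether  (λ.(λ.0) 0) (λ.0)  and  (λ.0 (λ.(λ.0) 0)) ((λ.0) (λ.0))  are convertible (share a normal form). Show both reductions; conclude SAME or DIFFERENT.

Answer: SAME — A ⇓ λ.0, B ⇓ λ.0

Reduction:
Term A:
  start: (λ.(λ.0) 0) (λ.0)
  step 1: (λ.0) (λ.0)
  step 2: λ.0

Term B:
  start: (λ.0 (λ.(λ.0) 0)) ((λ.0) (λ.0))
  step 1: (λ.0) (λ.0) (λ.(λ.0) 0)
  step 2: (λ.0) (λ.(λ.0) 0)
  step 3: λ.(λ.0) 0
  step 4: λ.0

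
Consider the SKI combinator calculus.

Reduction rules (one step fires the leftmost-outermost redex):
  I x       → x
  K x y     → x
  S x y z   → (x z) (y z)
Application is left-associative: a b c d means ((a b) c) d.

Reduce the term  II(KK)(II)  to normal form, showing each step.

  start: II(KK)(II)
  [1] I(KK)(II)
  [2] KK(II)
  [3] K

Answer: normal form = K  (in 3 steps)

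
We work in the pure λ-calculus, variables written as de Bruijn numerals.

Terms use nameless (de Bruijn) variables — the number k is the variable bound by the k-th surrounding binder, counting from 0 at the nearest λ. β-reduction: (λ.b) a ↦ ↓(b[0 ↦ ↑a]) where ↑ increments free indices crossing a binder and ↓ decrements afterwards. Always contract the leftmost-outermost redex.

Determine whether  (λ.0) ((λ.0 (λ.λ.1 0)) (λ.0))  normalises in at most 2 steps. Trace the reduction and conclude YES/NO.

Answer: NO — after 2 steps the term is (λ.0) (λ.λ.1 0), not yet normal

Reduction:
  start: (λ.0) ((λ.0 (λ.λ.1 0)) (λ.0))
  →1  (λ.0 (λ.λ.1 0)) (λ.0)
  →2  (λ.0) (λ.λ.1 0)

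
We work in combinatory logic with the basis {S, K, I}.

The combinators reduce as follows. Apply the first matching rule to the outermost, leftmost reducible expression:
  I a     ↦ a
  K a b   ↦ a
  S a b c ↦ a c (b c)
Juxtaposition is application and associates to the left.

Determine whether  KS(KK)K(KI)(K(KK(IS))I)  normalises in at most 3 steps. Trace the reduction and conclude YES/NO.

Answer: NO — after 3 steps the term is K(KK(IS))I, not yet normal

Derivation:
  start: KS(KK)K(KI)(K(KK(IS))I)
  →1  SK(KI)(K(KK(IS))I)
  →2  K(K(KK(IS))I)(KI(K(KK(IS))I))
  →3  K(KK(IS))I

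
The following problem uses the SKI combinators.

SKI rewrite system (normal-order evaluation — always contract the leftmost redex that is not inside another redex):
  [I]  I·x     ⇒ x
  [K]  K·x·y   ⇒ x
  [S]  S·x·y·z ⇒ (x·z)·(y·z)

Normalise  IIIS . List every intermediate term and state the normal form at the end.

Answer: normal form = S  (in 3 steps)

Derivation:
  start: IIIS
  →1  IIS
  →2  IS
  →3  S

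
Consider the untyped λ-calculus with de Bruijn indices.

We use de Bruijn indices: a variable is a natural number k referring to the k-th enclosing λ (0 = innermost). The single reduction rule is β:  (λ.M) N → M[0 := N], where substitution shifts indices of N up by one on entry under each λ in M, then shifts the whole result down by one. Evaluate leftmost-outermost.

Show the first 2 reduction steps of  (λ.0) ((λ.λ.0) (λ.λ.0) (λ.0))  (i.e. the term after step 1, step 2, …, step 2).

Answer: after 2 steps: (λ.0) (λ.0)

Working:
  start: (λ.0) ((λ.λ.0) (λ.λ.0) (λ.0))
  →1  (λ.λ.0) (λ.λ.0) (λ.0)
  →2  (λ.0) (λ.0)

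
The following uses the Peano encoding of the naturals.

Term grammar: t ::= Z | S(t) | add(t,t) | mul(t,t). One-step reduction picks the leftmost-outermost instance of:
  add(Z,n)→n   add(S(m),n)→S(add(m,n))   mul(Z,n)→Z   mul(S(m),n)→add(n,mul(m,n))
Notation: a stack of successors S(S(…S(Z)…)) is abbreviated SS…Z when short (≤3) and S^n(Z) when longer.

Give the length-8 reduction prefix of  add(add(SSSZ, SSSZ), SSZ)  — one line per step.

  start: add(add(SSSZ, SSSZ), SSZ)
  step 1: add(S(add(SSZ, SSSZ)), SSZ)
  step 2: S(add(add(SSZ, SSSZ), SSZ))
  step 3: S(add(S(add(SZ, SSSZ)), SSZ))
  step 4: S(S(add(add(SZ, SSSZ), SSZ)))
  step 5: S(S(add(S(add(Z, SSSZ)), SSZ)))
  step 6: S(S(S(add(add(Z, SSSZ), SSZ))))
  step 7: S(S(S(add(SSSZ, SSZ))))
  step 8: S(S(S(S(add(SSZ, SSZ)))))

Answer: after 8 steps: S(S(S(S(add(SSZ, SSZ)))))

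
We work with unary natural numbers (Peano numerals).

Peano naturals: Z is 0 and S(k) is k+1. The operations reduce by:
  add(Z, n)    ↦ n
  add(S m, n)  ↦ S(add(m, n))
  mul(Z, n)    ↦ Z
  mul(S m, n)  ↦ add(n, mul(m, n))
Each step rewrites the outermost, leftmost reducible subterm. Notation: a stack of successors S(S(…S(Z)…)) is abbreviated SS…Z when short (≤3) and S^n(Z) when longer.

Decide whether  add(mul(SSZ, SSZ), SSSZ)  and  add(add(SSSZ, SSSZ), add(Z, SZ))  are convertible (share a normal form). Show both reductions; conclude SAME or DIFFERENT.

Answer: SAME — A ⇓ S^7(Z), B ⇓ S^7(Z)

Working:
Term A:
  start: add(mul(SSZ, SSZ), SSSZ)
  →1  add(add(SSZ, mul(SZ, SSZ)), SSSZ)
  →2  add(S(add(SZ, mul(SZ, SSZ))), SSSZ)
  →3  S(add(add(SZ, mul(SZ, SSZ)), SSSZ))
  →4  S(add(S(add(Z, mul(SZ, SSZ))), SSSZ))
  →5  S(S(add(add(Z, mul(SZ, SSZ)), SSSZ)))
  →6  S(S(add(mul(SZ, SSZ), SSSZ)))
  →7  S(S(add(add(SSZ, mul(Z, SSZ)), SSSZ)))
  →8  S(S(add(S(add(SZ, mul(Z, SSZ))), SSSZ)))
  →9  S(S(S(add(add(SZ, mul(Z, SSZ)), SSSZ))))
  →10  S(S(S(add(S(add(Z, mul(Z, SSZ))), SSSZ))))
  →11  S(S(S(S(add(add(Z, mul(Z, SSZ)), SSSZ)))))
  →12  S(S(S(S(add(mul(Z, SSZ), SSSZ)))))
  →13  S(S(S(S(add(Z, SSSZ)))))
  →14  S^7(Z)

Term B:
  start: add(add(SSSZ, SSSZ), add(Z, SZ))
  →1  add(S(add(SSZ, SSSZ)), add(Z, SZ))
  →2  S(add(add(SSZ, SSSZ), add(Z, SZ)))
  →3  S(add(S(add(SZ, SSSZ)), add(Z, SZ)))
  →4  S(S(add(add(SZ, SSSZ), add(Z, SZ))))
  →5  S(S(add(S(add(Z, SSSZ)), add(Z, SZ))))
  →6  S(S(S(add(add(Z, SSSZ), add(Z, SZ)))))
  →7  S(S(S(add(SSSZ, add(Z, SZ)))))
  →8  S(S(S(S(add(SSZ, add(Z, SZ))))))
  →9  S(S(S(S(S(add(SZ, add(Z, SZ)))))))
  →10  S(S(S(S(S(S(add(Z, add(Z, SZ))))))))
  →11  S(S(S(S(S(S(add(Z, SZ)))))))
  →12  S^7(Z)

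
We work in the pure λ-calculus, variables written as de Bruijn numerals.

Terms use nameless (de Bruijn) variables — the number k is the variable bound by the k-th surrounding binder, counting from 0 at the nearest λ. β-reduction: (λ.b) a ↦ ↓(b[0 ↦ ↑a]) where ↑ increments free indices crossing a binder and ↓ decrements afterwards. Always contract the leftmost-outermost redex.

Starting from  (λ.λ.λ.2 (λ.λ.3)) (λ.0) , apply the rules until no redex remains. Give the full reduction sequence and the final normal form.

Answer: normal form = λ.λ.λ.λ.3  (in 2 steps)

Working:
  start: (λ.λ.λ.2 (λ.λ.3)) (λ.0)
  step 1: λ.λ.(λ.0) (λ.λ.3)
  step 2: λ.λ.λ.λ.3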